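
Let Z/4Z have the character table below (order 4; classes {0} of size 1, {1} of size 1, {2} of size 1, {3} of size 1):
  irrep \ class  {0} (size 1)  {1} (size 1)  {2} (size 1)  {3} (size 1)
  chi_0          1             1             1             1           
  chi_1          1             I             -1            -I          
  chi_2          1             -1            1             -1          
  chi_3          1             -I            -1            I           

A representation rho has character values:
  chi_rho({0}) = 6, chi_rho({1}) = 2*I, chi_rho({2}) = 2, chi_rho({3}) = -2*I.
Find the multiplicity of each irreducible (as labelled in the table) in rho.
Multiplicities: chi_0: 2, chi_1: 2, chi_2: 2, chi_3: 0.

Why: Use <chi_rho, chi> = (1/|G|) sum_C |C| * chi_rho(C) * conj(chi(C)) with |G| = 4 for each irreducible chi in the table:
  <chi_rho, chi_0> = (1/4)[1*(6)*conj(1) + 1*(2*I)*conj(1) + 1*(2)*conj(1) + 1*(-2*I)*conj(1)]
      = (1/4)[(6) + (2*I) + (2) + (-2*I)] = 8/4 = 2
  <chi_rho, chi_1> = (1/4)[1*(6)*conj(1) + 1*(2*I)*conj(I) + 1*(2)*conj(-1) + 1*(-2*I)*conj(-I)]
      = (1/4)[(6) + (2) + (-2) + (2)] = 8/4 = 2
  <chi_rho, chi_2> = (1/4)[1*(6)*conj(1) + 1*(2*I)*conj(-1) + 1*(2)*conj(1) + 1*(-2*I)*conj(-1)]
      = (1/4)[(6) + (-2*I) + (2) + (2*I)] = 8/4 = 2
  <chi_rho, chi_3> = (1/4)[1*(6)*conj(1) + 1*(2*I)*conj(-I) + 1*(2)*conj(-1) + 1*(-2*I)*conj(I)]
      = (1/4)[(6) + (-2) + (-2) + (-2)] = 0/4 = 0
(Exp terms are combined using exp(i*s)*conj(exp(i*t)) = exp(i*(s-t)), and sums of them are collapsed using the identity that for every m > 1 the m distinct m-th roots of unity sum to 0, e.g. 1 + exp(2*I*pi/3) + exp(-2*I*pi/3) = 0.)
Dimension check: dim(rho) = sum (mult * dim) = 2*1 + 2*1 + 2*1 + 0*1 = 6 = chi_rho(e) = 6.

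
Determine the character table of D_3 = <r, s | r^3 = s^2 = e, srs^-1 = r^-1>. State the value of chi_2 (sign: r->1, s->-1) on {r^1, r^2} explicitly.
Conjugacy classes: {e} of size 1, {r^1, r^2} of size 2, {s, sr, ..., sr^2} of size 3.
Character table:
  irrep \ class              {e} (size 1)  {r^1, r^2} (size 2)  {s, sr, ..., sr^2} (size 3)
  chi_1 (triv)               1             1                    1                          
  chi_2 (sign: r->1, s->-1)  1             1                    -1                         
  chi_3 (2d, j=1)            2             -1                   0                          

Spot check: chi_2 (sign: r->1, s->-1) on {r^1, r^2} = 1.

Solution. D_3 has order 2*3 = 6 with 3 conjugacy classes, hence 3 irreducibles. Sum of squared dims 1 + 1 + 4 = 6 = |G|. Linear characters come from the abelianisation; the 2-dimensional irreps have character r^k -> 2*cos(2*pi*j*k/3), reflections -> 0.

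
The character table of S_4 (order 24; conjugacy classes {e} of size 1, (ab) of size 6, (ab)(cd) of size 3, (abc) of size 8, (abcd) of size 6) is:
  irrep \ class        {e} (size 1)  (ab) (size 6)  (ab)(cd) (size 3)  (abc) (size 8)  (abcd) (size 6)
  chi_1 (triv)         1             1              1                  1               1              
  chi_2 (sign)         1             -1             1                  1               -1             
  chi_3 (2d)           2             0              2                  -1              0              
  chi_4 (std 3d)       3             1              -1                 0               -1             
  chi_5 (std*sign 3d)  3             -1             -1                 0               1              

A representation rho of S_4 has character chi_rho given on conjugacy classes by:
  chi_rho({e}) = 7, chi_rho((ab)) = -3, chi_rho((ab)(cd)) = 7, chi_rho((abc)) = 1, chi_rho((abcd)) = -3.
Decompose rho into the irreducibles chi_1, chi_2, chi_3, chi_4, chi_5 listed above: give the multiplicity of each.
Multiplicities: chi_1: 0, chi_2: 3, chi_3: 2, chi_4: 0, chi_5: 0.

Details: Use <chi_rho, chi> = (1/|G|) sum_C |C| * chi_rho(C) * conj(chi(C)) with |G| = 24 for each irreducible chi in the table:
  <chi_rho, chi_1> = (1/24)[1*(7)*conj(1) + 6*(-3)*conj(1) + 3*(7)*conj(1) + 8*(1)*conj(1) + 6*(-3)*conj(1)]
      = (1/24)[(7) + (-18) + (21) + (8) + (-18)] = 0/24 = 0
  <chi_rho, chi_2> = (1/24)[1*(7)*conj(1) + 6*(-3)*conj(-1) + 3*(7)*conj(1) + 8*(1)*conj(1) + 6*(-3)*conj(-1)]
      = (1/24)[(7) + (18) + (21) + (8) + (18)] = 72/24 = 3
  <chi_rho, chi_3> = (1/24)[1*(7)*conj(2) + 6*(-3)*conj(0) + 3*(7)*conj(2) + 8*(1)*conj(-1) + 6*(-3)*conj(0)]
      = (1/24)[(14) + (0) + (42) + (-8) + (0)] = 48/24 = 2
  <chi_rho, chi_4> = (1/24)[1*(7)*conj(3) + 6*(-3)*conj(1) + 3*(7)*conj(-1) + 8*(1)*conj(0) + 6*(-3)*conj(-1)]
      = (1/24)[(21) + (-18) + (-21) + (0) + (18)] = 0/24 = 0
  <chi_rho, chi_5> = (1/24)[1*(7)*conj(3) + 6*(-3)*conj(-1) + 3*(7)*conj(-1) + 8*(1)*conj(0) + 6*(-3)*conj(1)]
      = (1/24)[(21) + (18) + (-21) + (0) + (-18)] = 0/24 = 0
Dimension check: dim(rho) = sum (mult * dim) = 0*1 + 3*1 + 2*2 + 0*3 + 0*3 = 7 = chi_rho(e) = 7.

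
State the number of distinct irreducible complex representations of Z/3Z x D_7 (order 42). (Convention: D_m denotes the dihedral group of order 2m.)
15

Derivation: The number of irreducible complex representations of a finite group equals its number of conjugacy classes. For a direct product, #classes(G x H) = #classes(G) * #classes(H). Z/3Z has 3 classes (abelian), D_7 has 5 classes, so 3 * 5 = 15, so Z/3Z x D_7 (order 42) has exactly 15 irreducible complex representations.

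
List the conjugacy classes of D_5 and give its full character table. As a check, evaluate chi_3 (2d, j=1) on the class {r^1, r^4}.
Conjugacy classes: {e} of size 1, {r^1, r^4} of size 2, {r^2, r^3} of size 2, {s, sr, ..., sr^4} of size 5.
Character table:
  irrep \ class              {e} (size 1)  {r^1, r^4} (size 2)  {r^2, r^3} (size 2)  {s, sr, ..., sr^4} (size 5)
  chi_1 (triv)               1             1                    1                    1                          
  chi_2 (sign: r->1, s->-1)  1             1                    1                    -1                         
  chi_3 (2d, j=1)            2             -1/2 + sqrt(5)/2     -sqrt(5)/2 - 1/2     0                          
  chi_4 (2d, j=2)            2             -sqrt(5)/2 - 1/2     -1/2 + sqrt(5)/2     0                          

Spot check: chi_3 (2d, j=1) on {r^1, r^4} = -1/2 + sqrt(5)/2.

Proof sketch: D_5 has order 2*5 = 10 with 4 conjugacy classes, hence 4 irreducibles. Sum of squared dims 1 + 1 + 4 + 4 = 10 = |G|. Linear characters come from the abelianisation; the 2-dimensional irreps have character r^k -> 2*cos(2*pi*j*k/5), reflections -> 0.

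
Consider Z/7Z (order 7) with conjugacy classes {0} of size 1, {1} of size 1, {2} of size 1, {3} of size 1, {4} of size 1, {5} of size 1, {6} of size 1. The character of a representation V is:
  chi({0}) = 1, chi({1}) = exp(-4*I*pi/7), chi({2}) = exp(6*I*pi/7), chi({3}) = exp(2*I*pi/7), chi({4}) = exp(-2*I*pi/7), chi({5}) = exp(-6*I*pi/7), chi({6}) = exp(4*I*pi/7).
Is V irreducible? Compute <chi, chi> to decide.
Irreducible: <chi, chi> = 1.

Derivation: <chi, chi> = (1/|G|) sum_C |C| * |chi(C)|^2 = (1/7)[1*|1|^2 + 1*|exp(-4*I*pi/7)|^2 + 1*|exp(6*I*pi/7)|^2 + 1*|exp(2*I*pi/7)|^2 + 1*|exp(-2*I*pi/7)|^2 + 1*|exp(-6*I*pi/7)|^2 + 1*|exp(4*I*pi/7)|^2]
  = (1/7)[(1) + (1) + (1) + (1) + (1) + (1) + (1)] = 7/7 = 1.
(Exp terms are combined using exp(i*s)*conj(exp(i*t)) = exp(i*(s-t)), and sums of them are collapsed using the identity that for every m > 1 the m distinct m-th roots of unity sum to 0, e.g. 1 + exp(2*I*pi/3) + exp(-2*I*pi/3) = 0.)
A character is irreducible iff <chi, chi> = 1, so this representation is irreducible.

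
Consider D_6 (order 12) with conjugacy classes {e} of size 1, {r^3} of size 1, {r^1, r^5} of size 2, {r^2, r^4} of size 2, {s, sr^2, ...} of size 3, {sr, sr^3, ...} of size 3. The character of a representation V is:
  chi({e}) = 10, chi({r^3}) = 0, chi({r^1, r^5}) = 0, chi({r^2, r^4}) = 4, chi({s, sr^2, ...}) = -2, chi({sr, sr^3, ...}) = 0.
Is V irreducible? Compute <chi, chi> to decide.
Not irreducible (reducible): <chi, chi> = 12 > 1.

Argument: <chi, chi> = (1/|G|) sum_C |C| * |chi(C)|^2 = (1/12)[1*|10|^2 + 1*|0|^2 + 2*|0|^2 + 2*|4|^2 + 3*|-2|^2 + 3*|0|^2]
  = (1/12)[(100) + (0) + (0) + (32) + (12) + (0)] = 144/12 = 12.
A character is irreducible iff <chi, chi> = 1, so this representation is reducible.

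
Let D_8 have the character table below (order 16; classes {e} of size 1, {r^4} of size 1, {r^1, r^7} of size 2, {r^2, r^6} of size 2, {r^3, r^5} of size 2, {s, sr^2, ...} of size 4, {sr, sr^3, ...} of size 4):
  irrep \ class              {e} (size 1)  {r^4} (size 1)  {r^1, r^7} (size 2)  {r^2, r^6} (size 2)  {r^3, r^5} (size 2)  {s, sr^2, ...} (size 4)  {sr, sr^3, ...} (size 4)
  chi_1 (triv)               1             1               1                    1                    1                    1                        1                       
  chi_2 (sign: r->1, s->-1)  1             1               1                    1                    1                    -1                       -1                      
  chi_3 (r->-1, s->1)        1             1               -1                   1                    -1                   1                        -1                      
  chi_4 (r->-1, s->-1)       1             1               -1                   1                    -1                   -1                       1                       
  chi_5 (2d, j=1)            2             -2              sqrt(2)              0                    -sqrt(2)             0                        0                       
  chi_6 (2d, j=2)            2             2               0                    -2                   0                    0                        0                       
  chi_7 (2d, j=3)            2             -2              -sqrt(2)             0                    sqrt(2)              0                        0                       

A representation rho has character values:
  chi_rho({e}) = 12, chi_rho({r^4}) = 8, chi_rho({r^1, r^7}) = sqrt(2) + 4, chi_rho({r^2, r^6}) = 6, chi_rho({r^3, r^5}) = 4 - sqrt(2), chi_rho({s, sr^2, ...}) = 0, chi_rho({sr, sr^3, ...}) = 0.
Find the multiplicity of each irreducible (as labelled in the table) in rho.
Multiplicities: chi_1: 3, chi_2: 3, chi_3: 1, chi_4: 1, chi_5: 1, chi_6: 1, chi_7: 0.

Explanation: Use <chi_rho, chi> = (1/|G|) sum_C |C| * chi_rho(C) * conj(chi(C)) with |G| = 16 for each irreducible chi in the table:
  <chi_rho, chi_1> = (1/16)[1*(12)*conj(1) + 1*(8)*conj(1) + 2*(sqrt(2) + 4)*conj(1) + 2*(6)*conj(1) + 2*(4 - sqrt(2))*conj(1) + 4*(0)*conj(1) + 4*(0)*conj(1)]
      = (1/16)[(12) + (8) + (2*sqrt(2) + 8) + (12) + (8 - 2*sqrt(2)) + (0) + (0)] = 48/16 = 3
  <chi_rho, chi_2> = (1/16)[1*(12)*conj(1) + 1*(8)*conj(1) + 2*(sqrt(2) + 4)*conj(1) + 2*(6)*conj(1) + 2*(4 - sqrt(2))*conj(1) + 4*(0)*conj(-1) + 4*(0)*conj(-1)]
      = (1/16)[(12) + (8) + (2*sqrt(2) + 8) + (12) + (8 - 2*sqrt(2)) + (0) + (0)] = 48/16 = 3
  <chi_rho, chi_3> = (1/16)[1*(12)*conj(1) + 1*(8)*conj(1) + 2*(sqrt(2) + 4)*conj(-1) + 2*(6)*conj(1) + 2*(4 - sqrt(2))*conj(-1) + 4*(0)*conj(1) + 4*(0)*conj(-1)]
      = (1/16)[(12) + (8) + (-8 - 2*sqrt(2)) + (12) + (-8 + 2*sqrt(2)) + (0) + (0)] = 16/16 = 1
  <chi_rho, chi_4> = (1/16)[1*(12)*conj(1) + 1*(8)*conj(1) + 2*(sqrt(2) + 4)*conj(-1) + 2*(6)*conj(1) + 2*(4 - sqrt(2))*conj(-1) + 4*(0)*conj(-1) + 4*(0)*conj(1)]
      = (1/16)[(12) + (8) + (-8 - 2*sqrt(2)) + (12) + (-8 + 2*sqrt(2)) + (0) + (0)] = 16/16 = 1
  <chi_rho, chi_5> = (1/16)[1*(12)*conj(2) + 1*(8)*conj(-2) + 2*(sqrt(2) + 4)*conj(sqrt(2)) + 2*(6)*conj(0) + 2*(4 - sqrt(2))*conj(-sqrt(2)) + 4*(0)*conj(0) + 4*(0)*conj(0)]
      = (1/16)[(24) + (-16) + (4 + 8*sqrt(2)) + (0) + (4 - 8*sqrt(2)) + (0) + (0)] = 16/16 = 1
  <chi_rho, chi_6> = (1/16)[1*(12)*conj(2) + 1*(8)*conj(2) + 2*(sqrt(2) + 4)*conj(0) + 2*(6)*conj(-2) + 2*(4 - sqrt(2))*conj(0) + 4*(0)*conj(0) + 4*(0)*conj(0)]
      = (1/16)[(24) + (16) + (0) + (-24) + (0) + (0) + (0)] = 16/16 = 1
  <chi_rho, chi_7> = (1/16)[1*(12)*conj(2) + 1*(8)*conj(-2) + 2*(sqrt(2) + 4)*conj(-sqrt(2)) + 2*(6)*conj(0) + 2*(4 - sqrt(2))*conj(sqrt(2)) + 4*(0)*conj(0) + 4*(0)*conj(0)]
      = (1/16)[(24) + (-16) + (-8*sqrt(2) - 4) + (0) + (-4 + 8*sqrt(2)) + (0) + (0)] = 0/16 = 0
Dimension check: dim(rho) = sum (mult * dim) = 3*1 + 3*1 + 1*1 + 1*1 + 1*2 + 1*2 + 0*2 = 12 = chi_rho(e) = 12.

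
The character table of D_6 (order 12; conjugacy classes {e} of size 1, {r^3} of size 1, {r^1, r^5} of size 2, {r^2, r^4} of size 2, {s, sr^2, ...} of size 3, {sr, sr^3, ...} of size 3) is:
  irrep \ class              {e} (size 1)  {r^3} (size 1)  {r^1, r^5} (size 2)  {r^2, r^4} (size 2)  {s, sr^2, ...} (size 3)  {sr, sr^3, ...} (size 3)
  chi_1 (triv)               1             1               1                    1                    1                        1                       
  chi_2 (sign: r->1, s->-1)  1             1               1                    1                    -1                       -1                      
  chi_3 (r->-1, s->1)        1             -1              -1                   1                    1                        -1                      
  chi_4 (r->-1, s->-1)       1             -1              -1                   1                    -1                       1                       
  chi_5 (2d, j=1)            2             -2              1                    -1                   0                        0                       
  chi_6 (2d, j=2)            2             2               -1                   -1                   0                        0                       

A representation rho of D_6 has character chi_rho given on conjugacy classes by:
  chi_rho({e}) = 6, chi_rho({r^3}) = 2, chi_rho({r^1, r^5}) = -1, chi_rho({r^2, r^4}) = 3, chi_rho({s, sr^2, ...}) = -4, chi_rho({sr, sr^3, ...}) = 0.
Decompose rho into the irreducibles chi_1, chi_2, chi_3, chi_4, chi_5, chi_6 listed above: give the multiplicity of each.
Multiplicities: chi_1: 0, chi_2: 2, chi_3: 0, chi_4: 2, chi_5: 0, chi_6: 1.

Details: Use <chi_rho, chi> = (1/|G|) sum_C |C| * chi_rho(C) * conj(chi(C)) with |G| = 12 for each irreducible chi in the table:
  <chi_rho, chi_1> = (1/12)[1*(6)*conj(1) + 1*(2)*conj(1) + 2*(-1)*conj(1) + 2*(3)*conj(1) + 3*(-4)*conj(1) + 3*(0)*conj(1)]
      = (1/12)[(6) + (2) + (-2) + (6) + (-12) + (0)] = 0/12 = 0
  <chi_rho, chi_2> = (1/12)[1*(6)*conj(1) + 1*(2)*conj(1) + 2*(-1)*conj(1) + 2*(3)*conj(1) + 3*(-4)*conj(-1) + 3*(0)*conj(-1)]
      = (1/12)[(6) + (2) + (-2) + (6) + (12) + (0)] = 24/12 = 2
  <chi_rho, chi_3> = (1/12)[1*(6)*conj(1) + 1*(2)*conj(-1) + 2*(-1)*conj(-1) + 2*(3)*conj(1) + 3*(-4)*conj(1) + 3*(0)*conj(-1)]
      = (1/12)[(6) + (-2) + (2) + (6) + (-12) + (0)] = 0/12 = 0
  <chi_rho, chi_4> = (1/12)[1*(6)*conj(1) + 1*(2)*conj(-1) + 2*(-1)*conj(-1) + 2*(3)*conj(1) + 3*(-4)*conj(-1) + 3*(0)*conj(1)]
      = (1/12)[(6) + (-2) + (2) + (6) + (12) + (0)] = 24/12 = 2
  <chi_rho, chi_5> = (1/12)[1*(6)*conj(2) + 1*(2)*conj(-2) + 2*(-1)*conj(1) + 2*(3)*conj(-1) + 3*(-4)*conj(0) + 3*(0)*conj(0)]
      = (1/12)[(12) + (-4) + (-2) + (-6) + (0) + (0)] = 0/12 = 0
  <chi_rho, chi_6> = (1/12)[1*(6)*conj(2) + 1*(2)*conj(2) + 2*(-1)*conj(-1) + 2*(3)*conj(-1) + 3*(-4)*conj(0) + 3*(0)*conj(0)]
      = (1/12)[(12) + (4) + (2) + (-6) + (0) + (0)] = 12/12 = 1
Dimension check: dim(rho) = sum (mult * dim) = 0*1 + 2*1 + 0*1 + 2*1 + 0*2 + 1*2 = 6 = chi_rho(e) = 6.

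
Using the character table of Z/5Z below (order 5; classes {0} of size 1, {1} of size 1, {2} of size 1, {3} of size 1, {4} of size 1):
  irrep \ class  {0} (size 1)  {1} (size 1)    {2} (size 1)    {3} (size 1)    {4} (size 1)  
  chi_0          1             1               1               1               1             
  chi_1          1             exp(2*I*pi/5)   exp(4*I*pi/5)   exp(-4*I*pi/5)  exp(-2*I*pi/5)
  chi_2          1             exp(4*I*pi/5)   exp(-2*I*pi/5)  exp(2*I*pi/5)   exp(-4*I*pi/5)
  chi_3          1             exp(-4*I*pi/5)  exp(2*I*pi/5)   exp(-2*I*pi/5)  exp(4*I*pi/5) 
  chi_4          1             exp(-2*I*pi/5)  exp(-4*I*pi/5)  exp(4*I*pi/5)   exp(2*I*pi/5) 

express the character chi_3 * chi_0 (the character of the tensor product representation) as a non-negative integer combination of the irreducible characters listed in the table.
chi_3 tensor chi_0 = chi_3 (all other irreducibles have multiplicity 0).

Reasoning: The character of a tensor product is the pointwise product (chi_3 * chi_0)(C) = chi_3(C) * chi_0(C):
  {0}: (1)*(1), {1}: (exp(-4*I*pi/5))*(1), {2}: (exp(2*I*pi/5))*(1), {3}: (exp(-2*I*pi/5))*(1), {4}: (exp(4*I*pi/5))*(1)
so (chi_3 * chi_0) takes values
  {0} -> 1, {1} -> exp(-4*I*pi/5), {2} -> exp(2*I*pi/5), {3} -> exp(-2*I*pi/5), {4} -> exp(4*I*pi/5).
Now take the inner product of this character with each irreducible chi from the table, <chi_3*chi_0, chi> = (1/5) sum_C |C| (chi_3*chi_0)(C) conj(chi(C)):
  <chi_3*chi_0, chi_0> = (1/5)[1*(1)*conj(1) + 1*(exp(-4*I*pi/5))*conj(1) + 1*(exp(2*I*pi/5))*conj(1) + 1*(exp(-2*I*pi/5))*conj(1) + 1*(exp(4*I*pi/5))*conj(1)]
      = (1/5)[(1) + (exp(-4*I*pi/5)) + (exp(2*I*pi/5)) + (exp(-2*I*pi/5)) + (exp(4*I*pi/5))] = 0/5 = 0
  <chi_3*chi_0, chi_1> = (1/5)[1*(1)*conj(1) + 1*(exp(-4*I*pi/5))*conj(exp(2*I*pi/5)) + 1*(exp(2*I*pi/5))*conj(exp(4*I*pi/5)) + 1*(exp(-2*I*pi/5))*conj(exp(-4*I*pi/5)) + 1*(exp(4*I*pi/5))*conj(exp(-2*I*pi/5))]
      = (1/5)[(1) + (exp(4*I*pi/5)) + (exp(-2*I*pi/5)) + (exp(2*I*pi/5)) + (exp(-4*I*pi/5))] = 0/5 = 0
  <chi_3*chi_0, chi_2> = (1/5)[1*(1)*conj(1) + 1*(exp(-4*I*pi/5))*conj(exp(4*I*pi/5)) + 1*(exp(2*I*pi/5))*conj(exp(-2*I*pi/5)) + 1*(exp(-2*I*pi/5))*conj(exp(2*I*pi/5)) + 1*(exp(4*I*pi/5))*conj(exp(-4*I*pi/5))]
      = (1/5)[(1) + (exp(2*I*pi/5)) + (exp(4*I*pi/5)) + (exp(-4*I*pi/5)) + (exp(-2*I*pi/5))] = 0/5 = 0
  <chi_3*chi_0, chi_3> = (1/5)[1*(1)*conj(1) + 1*(exp(-4*I*pi/5))*conj(exp(-4*I*pi/5)) + 1*(exp(2*I*pi/5))*conj(exp(2*I*pi/5)) + 1*(exp(-2*I*pi/5))*conj(exp(-2*I*pi/5)) + 1*(exp(4*I*pi/5))*conj(exp(4*I*pi/5))]
      = (1/5)[(1) + (1) + (1) + (1) + (1)] = 5/5 = 1
  <chi_3*chi_0, chi_4> = (1/5)[1*(1)*conj(1) + 1*(exp(-4*I*pi/5))*conj(exp(-2*I*pi/5)) + 1*(exp(2*I*pi/5))*conj(exp(-4*I*pi/5)) + 1*(exp(-2*I*pi/5))*conj(exp(4*I*pi/5)) + 1*(exp(4*I*pi/5))*conj(exp(2*I*pi/5))]
      = (1/5)[(1) + (exp(-2*I*pi/5)) + (exp(-4*I*pi/5)) + (exp(4*I*pi/5)) + (exp(2*I*pi/5))] = 0/5 = 0
(Exp terms are combined using exp(i*s)*conj(exp(i*t)) = exp(i*(s-t)), and sums of them are collapsed using the identity that for every m > 1 the m distinct m-th roots of unity sum to 0, e.g. 1 + exp(2*I*pi/3) + exp(-2*I*pi/3) = 0.)
Hence the multiplicities are chi_3: 1. Dimension check: dim(chi_3)*dim(chi_0) = 1*1 = 1 and sum (mult * dim) = 1*1 = 1.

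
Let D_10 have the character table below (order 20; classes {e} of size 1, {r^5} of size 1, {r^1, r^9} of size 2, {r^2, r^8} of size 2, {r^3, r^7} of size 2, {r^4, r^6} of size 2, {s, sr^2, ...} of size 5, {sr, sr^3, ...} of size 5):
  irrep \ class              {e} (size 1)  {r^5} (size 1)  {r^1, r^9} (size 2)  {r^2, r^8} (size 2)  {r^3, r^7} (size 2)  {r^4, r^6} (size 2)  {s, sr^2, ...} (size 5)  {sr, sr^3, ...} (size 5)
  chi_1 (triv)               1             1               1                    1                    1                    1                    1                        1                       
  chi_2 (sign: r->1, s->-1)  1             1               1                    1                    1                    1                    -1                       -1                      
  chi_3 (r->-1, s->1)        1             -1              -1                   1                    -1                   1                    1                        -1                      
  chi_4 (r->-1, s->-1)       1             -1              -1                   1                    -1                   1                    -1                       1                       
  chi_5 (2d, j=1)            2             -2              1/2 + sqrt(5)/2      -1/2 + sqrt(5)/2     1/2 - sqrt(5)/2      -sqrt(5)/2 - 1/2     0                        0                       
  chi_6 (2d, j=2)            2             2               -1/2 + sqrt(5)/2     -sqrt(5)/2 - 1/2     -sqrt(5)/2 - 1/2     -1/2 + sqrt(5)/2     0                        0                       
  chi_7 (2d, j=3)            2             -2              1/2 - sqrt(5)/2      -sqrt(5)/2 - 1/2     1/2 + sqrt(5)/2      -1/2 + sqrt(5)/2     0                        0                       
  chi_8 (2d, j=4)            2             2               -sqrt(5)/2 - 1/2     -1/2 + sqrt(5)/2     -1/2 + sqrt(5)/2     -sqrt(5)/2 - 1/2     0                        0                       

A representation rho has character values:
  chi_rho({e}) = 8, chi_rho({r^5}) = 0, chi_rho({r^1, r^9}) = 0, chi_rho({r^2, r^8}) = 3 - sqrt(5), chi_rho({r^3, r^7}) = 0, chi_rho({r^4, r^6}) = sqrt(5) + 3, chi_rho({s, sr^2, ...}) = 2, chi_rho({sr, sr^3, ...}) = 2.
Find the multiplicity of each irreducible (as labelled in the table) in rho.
Multiplicities: chi_1: 2, chi_2: 0, chi_3: 1, chi_4: 1, chi_5: 0, chi_6: 1, chi_7: 1, chi_8: 0.

Working: Use <chi_rho, chi> = (1/|G|) sum_C |C| * chi_rho(C) * conj(chi(C)) with |G| = 20 for each irreducible chi in the table:
  <chi_rho, chi_1> = (1/20)[1*(8)*conj(1) + 1*(0)*conj(1) + 2*(0)*conj(1) + 2*(3 - sqrt(5))*conj(1) + 2*(0)*conj(1) + 2*(sqrt(5) + 3)*conj(1) + 5*(2)*conj(1) + 5*(2)*conj(1)]
      = (1/20)[(8) + (0) + (0) + (6 - 2*sqrt(5)) + (0) + (2*sqrt(5) + 6) + (10) + (10)] = 40/20 = 2
  <chi_rho, chi_2> = (1/20)[1*(8)*conj(1) + 1*(0)*conj(1) + 2*(0)*conj(1) + 2*(3 - sqrt(5))*conj(1) + 2*(0)*conj(1) + 2*(sqrt(5) + 3)*conj(1) + 5*(2)*conj(-1) + 5*(2)*conj(-1)]
      = (1/20)[(8) + (0) + (0) + (6 - 2*sqrt(5)) + (0) + (2*sqrt(5) + 6) + (-10) + (-10)] = 0/20 = 0
  <chi_rho, chi_3> = (1/20)[1*(8)*conj(1) + 1*(0)*conj(-1) + 2*(0)*conj(-1) + 2*(3 - sqrt(5))*conj(1) + 2*(0)*conj(-1) + 2*(sqrt(5) + 3)*conj(1) + 5*(2)*conj(1) + 5*(2)*conj(-1)]
      = (1/20)[(8) + (0) + (0) + (6 - 2*sqrt(5)) + (0) + (2*sqrt(5) + 6) + (10) + (-10)] = 20/20 = 1
  <chi_rho, chi_4> = (1/20)[1*(8)*conj(1) + 1*(0)*conj(-1) + 2*(0)*conj(-1) + 2*(3 - sqrt(5))*conj(1) + 2*(0)*conj(-1) + 2*(sqrt(5) + 3)*conj(1) + 5*(2)*conj(-1) + 5*(2)*conj(1)]
      = (1/20)[(8) + (0) + (0) + (6 - 2*sqrt(5)) + (0) + (2*sqrt(5) + 6) + (-10) + (10)] = 20/20 = 1
  <chi_rho, chi_5> = (1/20)[1*(8)*conj(2) + 1*(0)*conj(-2) + 2*(0)*conj(1/2 + sqrt(5)/2) + 2*(3 - sqrt(5))*conj(-1/2 + sqrt(5)/2) + 2*(0)*conj(1/2 - sqrt(5)/2) + 2*(sqrt(5) + 3)*conj(-sqrt(5)/2 - 1/2) + 5*(2)*conj(0) + 5*(2)*conj(0)]
      = (1/20)[(16) + (0) + (0) + (-8 + 4*sqrt(5)) + (0) + (-4*sqrt(5) - 8) + (0) + (0)] = 0/20 = 0
  <chi_rho, chi_6> = (1/20)[1*(8)*conj(2) + 1*(0)*conj(2) + 2*(0)*conj(-1/2 + sqrt(5)/2) + 2*(3 - sqrt(5))*conj(-sqrt(5)/2 - 1/2) + 2*(0)*conj(-sqrt(5)/2 - 1/2) + 2*(sqrt(5) + 3)*conj(-1/2 + sqrt(5)/2) + 5*(2)*conj(0) + 5*(2)*conj(0)]
      = (1/20)[(16) + (0) + (0) + (2 - 2*sqrt(5)) + (0) + (2 + 2*sqrt(5)) + (0) + (0)] = 20/20 = 1
  <chi_rho, chi_7> = (1/20)[1*(8)*conj(2) + 1*(0)*conj(-2) + 2*(0)*conj(1/2 - sqrt(5)/2) + 2*(3 - sqrt(5))*conj(-sqrt(5)/2 - 1/2) + 2*(0)*conj(1/2 + sqrt(5)/2) + 2*(sqrt(5) + 3)*conj(-1/2 + sqrt(5)/2) + 5*(2)*conj(0) + 5*(2)*conj(0)]
      = (1/20)[(16) + (0) + (0) + (2 - 2*sqrt(5)) + (0) + (2 + 2*sqrt(5)) + (0) + (0)] = 20/20 = 1
  <chi_rho, chi_8> = (1/20)[1*(8)*conj(2) + 1*(0)*conj(2) + 2*(0)*conj(-sqrt(5)/2 - 1/2) + 2*(3 - sqrt(5))*conj(-1/2 + sqrt(5)/2) + 2*(0)*conj(-1/2 + sqrt(5)/2) + 2*(sqrt(5) + 3)*conj(-sqrt(5)/2 - 1/2) + 5*(2)*conj(0) + 5*(2)*conj(0)]
      = (1/20)[(16) + (0) + (0) + (-8 + 4*sqrt(5)) + (0) + (-4*sqrt(5) - 8) + (0) + (0)] = 0/20 = 0
Dimension check: dim(rho) = sum (mult * dim) = 2*1 + 0*1 + 1*1 + 1*1 + 0*2 + 1*2 + 1*2 + 0*2 = 8 = chi_rho(e) = 8.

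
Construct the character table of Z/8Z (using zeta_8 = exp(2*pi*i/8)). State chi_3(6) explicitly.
Character table of Z/8Z (irreps indexed chi_0,...,chi_7 with chi_k(m) = zeta_8^(k*m), zeta_8 = exp(2*pi*i/8)):
  irrep \ class  {0} (size 1)  {1} (size 1)    {2} (size 1)  {3} (size 1)    {4} (size 1)  {5} (size 1)    {6} (size 1)  {7} (size 1)  
  chi_0          1             1               1             1               1             1               1             1             
  chi_1          1             exp(I*pi/4)     I             exp(3*I*pi/4)   -1            exp(-3*I*pi/4)  -I            exp(-I*pi/4)  
  chi_2          1             I               -1            -I              1             I               -1            -I            
  chi_3          1             exp(3*I*pi/4)   -I            exp(I*pi/4)     -1            exp(-I*pi/4)    I             exp(-3*I*pi/4)
  chi_4          1             -1              1             -1              1             -1              1             -1            
  chi_5          1             exp(-3*I*pi/4)  I             exp(-I*pi/4)    -1            exp(I*pi/4)     -I            exp(3*I*pi/4) 
  chi_6          1             -I              -1            I               1             -I              -1            I             
  chi_7          1             exp(-I*pi/4)    -I            exp(-3*I*pi/4)  -1            exp(3*I*pi/4)   I             exp(I*pi/4)   

Spot check: chi_3(6) = zeta_8^(3*6) = zeta_8^18 = I.

Working: Z/8Z is abelian, so all 8 irreducible complex representations are 1-dimensional. They are given by chi_k(m) = zeta_8^(k*m) for k = 0,...,7. Row orthogonality: sum_m chi_k(m) conj(chi_l(m)) = 8 * [k = l].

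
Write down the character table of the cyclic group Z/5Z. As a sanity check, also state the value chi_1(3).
Character table of Z/5Z (irreps indexed chi_0,...,chi_4 with chi_k(m) = zeta_5^(k*m), zeta_5 = exp(2*pi*i/5)):
  irrep \ class  {0} (size 1)  {1} (size 1)    {2} (size 1)    {3} (size 1)    {4} (size 1)  
  chi_0          1             1               1               1               1             
  chi_1          1             exp(2*I*pi/5)   exp(4*I*pi/5)   exp(-4*I*pi/5)  exp(-2*I*pi/5)
  chi_2          1             exp(4*I*pi/5)   exp(-2*I*pi/5)  exp(2*I*pi/5)   exp(-4*I*pi/5)
  chi_3          1             exp(-4*I*pi/5)  exp(2*I*pi/5)   exp(-2*I*pi/5)  exp(4*I*pi/5) 
  chi_4          1             exp(-2*I*pi/5)  exp(-4*I*pi/5)  exp(4*I*pi/5)   exp(2*I*pi/5) 

Spot check: chi_1(3) = zeta_5^(1*3) = zeta_5^3 = exp(-4*I*pi/5).

Working: Z/5Z is abelian, so all 5 irreducible complex representations are 1-dimensional. They are given by chi_k(m) = zeta_5^(k*m) for k = 0,...,4. Row orthogonality: sum_m chi_k(m) conj(chi_l(m)) = 5 * [k = l].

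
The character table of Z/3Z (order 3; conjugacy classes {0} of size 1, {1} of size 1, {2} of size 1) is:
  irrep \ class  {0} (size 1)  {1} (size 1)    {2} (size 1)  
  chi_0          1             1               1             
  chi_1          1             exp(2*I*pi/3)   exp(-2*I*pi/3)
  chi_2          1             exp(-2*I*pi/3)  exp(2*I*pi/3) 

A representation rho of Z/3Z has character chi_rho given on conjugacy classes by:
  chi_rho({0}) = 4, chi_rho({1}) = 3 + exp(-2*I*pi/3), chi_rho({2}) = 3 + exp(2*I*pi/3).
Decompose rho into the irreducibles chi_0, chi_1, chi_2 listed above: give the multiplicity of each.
Multiplicities: chi_0: 3, chi_1: 0, chi_2: 1.

Use <chi_rho, chi> = (1/|G|) sum_C |C| * chi_rho(C) * conj(chi(C)) with |G| = 3 for each irreducible chi in the table:
  <chi_rho, chi_0> = (1/3)[1*(4)*conj(1) + 1*(3 + exp(-2*I*pi/3))*conj(1) + 1*(3 + exp(2*I*pi/3))*conj(1)]
      = (1/3)[(4) + (3 + exp(-2*I*pi/3)) + (3 + exp(2*I*pi/3))] = 9/3 = 3
  <chi_rho, chi_1> = (1/3)[1*(4)*conj(1) + 1*(3 + exp(-2*I*pi/3))*conj(exp(2*I*pi/3)) + 1*(3 + exp(2*I*pi/3))*conj(exp(-2*I*pi/3))]
      = (1/3)[(4) + (3*exp(-2*I*pi/3) + exp(2*I*pi/3)) + (exp(-2*I*pi/3) + 3*exp(2*I*pi/3))] = 0/3 = 0
  <chi_rho, chi_2> = (1/3)[1*(4)*conj(1) + 1*(3 + exp(-2*I*pi/3))*conj(exp(-2*I*pi/3)) + 1*(3 + exp(2*I*pi/3))*conj(exp(2*I*pi/3))]
      = (1/3)[(4) + (1 + 3*exp(2*I*pi/3)) + (1 + 3*exp(-2*I*pi/3))] = 3/3 = 1
(Exp terms are combined using exp(i*s)*conj(exp(i*t)) = exp(i*(s-t)), and sums of them are collapsed using the identity that for every m > 1 the m distinct m-th roots of unity sum to 0, e.g. 1 + exp(2*I*pi/3) + exp(-2*I*pi/3) = 0.)
Dimension check: dim(rho) = sum (mult * dim) = 3*1 + 0*1 + 1*1 = 4 = chi_rho(e) = 4.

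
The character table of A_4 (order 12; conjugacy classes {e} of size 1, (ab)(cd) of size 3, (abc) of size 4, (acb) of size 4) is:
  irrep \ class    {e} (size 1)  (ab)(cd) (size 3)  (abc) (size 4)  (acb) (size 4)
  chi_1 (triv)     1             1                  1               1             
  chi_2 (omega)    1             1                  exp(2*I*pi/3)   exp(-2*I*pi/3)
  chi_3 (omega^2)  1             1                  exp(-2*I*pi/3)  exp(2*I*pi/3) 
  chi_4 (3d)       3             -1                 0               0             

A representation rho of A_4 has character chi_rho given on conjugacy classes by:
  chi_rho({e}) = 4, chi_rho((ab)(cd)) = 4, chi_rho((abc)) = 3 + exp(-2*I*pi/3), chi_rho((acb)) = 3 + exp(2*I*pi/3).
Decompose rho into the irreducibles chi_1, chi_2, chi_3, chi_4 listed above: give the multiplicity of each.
Multiplicities: chi_1: 3, chi_2: 0, chi_3: 1, chi_4: 0.

Argument: Use <chi_rho, chi> = (1/|G|) sum_C |C| * chi_rho(C) * conj(chi(C)) with |G| = 12 for each irreducible chi in the table:
  <chi_rho, chi_1> = (1/12)[1*(4)*conj(1) + 3*(4)*conj(1) + 4*(3 + exp(-2*I*pi/3))*conj(1) + 4*(3 + exp(2*I*pi/3))*conj(1)]
      = (1/12)[(4) + (12) + (12 + 4*exp(-2*I*pi/3)) + (12 + 4*exp(2*I*pi/3))] = 36/12 = 3
  <chi_rho, chi_2> = (1/12)[1*(4)*conj(1) + 3*(4)*conj(1) + 4*(3 + exp(-2*I*pi/3))*conj(exp(2*I*pi/3)) + 4*(3 + exp(2*I*pi/3))*conj(exp(-2*I*pi/3))]
      = (1/12)[(4) + (12) + (12*exp(-2*I*pi/3) + 4*exp(2*I*pi/3)) + (4*exp(-2*I*pi/3) + 12*exp(2*I*pi/3))] = 0/12 = 0
  <chi_rho, chi_3> = (1/12)[1*(4)*conj(1) + 3*(4)*conj(1) + 4*(3 + exp(-2*I*pi/3))*conj(exp(-2*I*pi/3)) + 4*(3 + exp(2*I*pi/3))*conj(exp(2*I*pi/3))]
      = (1/12)[(4) + (12) + (4 + 12*exp(2*I*pi/3)) + (4 + 12*exp(-2*I*pi/3))] = 12/12 = 1
  <chi_rho, chi_4> = (1/12)[1*(4)*conj(3) + 3*(4)*conj(-1) + 4*(3 + exp(-2*I*pi/3))*conj(0) + 4*(3 + exp(2*I*pi/3))*conj(0)]
      = (1/12)[(12) + (-12) + (0) + (0)] = 0/12 = 0
(Exp terms are combined using exp(i*s)*conj(exp(i*t)) = exp(i*(s-t)), and sums of them are collapsed using the identity that for every m > 1 the m distinct m-th roots of unity sum to 0, e.g. 1 + exp(2*I*pi/3) + exp(-2*I*pi/3) = 0.)
Dimension check: dim(rho) = sum (mult * dim) = 3*1 + 0*1 + 1*1 + 0*3 = 4 = chi_rho(e) = 4.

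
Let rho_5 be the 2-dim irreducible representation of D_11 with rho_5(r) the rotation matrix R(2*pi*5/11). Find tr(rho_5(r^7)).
chi_{rho_5}(r^7) = 2*cos(2*pi*5*7/11) = 2*cos(70*pi/11)

Details: rho_5(r^7) is rotation by angle 2*pi*5*7/11, whose trace is 2*cos(2*pi*5*7/11) = 2*cos(70*pi/11).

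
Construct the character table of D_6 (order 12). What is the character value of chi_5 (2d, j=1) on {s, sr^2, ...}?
Conjugacy classes: {e} of size 1, {r^3} of size 1, {r^1, r^5} of size 2, {r^2, r^4} of size 2, {s, sr^2, ...} of size 3, {sr, sr^3, ...} of size 3.
Character table:
  irrep \ class              {e} (size 1)  {r^3} (size 1)  {r^1, r^5} (size 2)  {r^2, r^4} (size 2)  {s, sr^2, ...} (size 3)  {sr, sr^3, ...} (size 3)
  chi_1 (triv)               1             1               1                    1                    1                        1                       
  chi_2 (sign: r->1, s->-1)  1             1               1                    1                    -1                       -1                      
  chi_3 (r->-1, s->1)        1             -1              -1                   1                    1                        -1                      
  chi_4 (r->-1, s->-1)       1             -1              -1                   1                    -1                       1                       
  chi_5 (2d, j=1)            2             -2              1                    -1                   0                        0                       
  chi_6 (2d, j=2)            2             2               -1                   -1                   0                        0                       

Spot check: chi_5 (2d, j=1) on {s, sr^2, ...} = 0.

Reasoning: D_6 has order 2*6 = 12 with 6 conjugacy classes, hence 6 irreducibles. Sum of squared dims 1 + 1 + 1 + 1 + 4 + 4 = 12 = |G|. Linear characters come from the abelianisation; the 2-dimensional irreps have character r^k -> 2*cos(2*pi*j*k/6), reflections -> 0.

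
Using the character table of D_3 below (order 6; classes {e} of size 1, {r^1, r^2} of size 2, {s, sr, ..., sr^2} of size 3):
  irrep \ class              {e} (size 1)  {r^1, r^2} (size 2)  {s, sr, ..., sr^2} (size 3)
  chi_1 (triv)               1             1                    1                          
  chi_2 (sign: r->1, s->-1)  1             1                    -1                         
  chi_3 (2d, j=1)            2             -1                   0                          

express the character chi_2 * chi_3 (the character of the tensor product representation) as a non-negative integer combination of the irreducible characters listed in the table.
chi_2 tensor chi_3 = chi_3 (all other irreducibles have multiplicity 0).

Derivation: The character of a tensor product is the pointwise product (chi_2 * chi_3)(C) = chi_2(C) * chi_3(C):
  {e}: (1)*(2), {r^1, r^2}: (1)*(-1), {s, sr, ..., sr^2}: (-1)*(0)
so (chi_2 * chi_3) takes values
  {e} -> 2, {r^1, r^2} -> -1, {s, sr, ..., sr^2} -> 0.
Now take the inner product of this character with each irreducible chi from the table, <chi_2*chi_3, chi> = (1/6) sum_C |C| (chi_2*chi_3)(C) conj(chi(C)):
  <chi_2*chi_3, chi_1> = (1/6)[1*(2)*conj(1) + 2*(-1)*conj(1) + 3*(0)*conj(1)]
      = (1/6)[(2) + (-2) + (0)] = 0/6 = 0
  <chi_2*chi_3, chi_2> = (1/6)[1*(2)*conj(1) + 2*(-1)*conj(1) + 3*(0)*conj(-1)]
      = (1/6)[(2) + (-2) + (0)] = 0/6 = 0
  <chi_2*chi_3, chi_3> = (1/6)[1*(2)*conj(2) + 2*(-1)*conj(-1) + 3*(0)*conj(0)]
      = (1/6)[(4) + (2) + (0)] = 6/6 = 1
Hence the multiplicities are chi_3: 1. Dimension check: dim(chi_2)*dim(chi_3) = 1*2 = 2 and sum (mult * dim) = 1*2 = 2.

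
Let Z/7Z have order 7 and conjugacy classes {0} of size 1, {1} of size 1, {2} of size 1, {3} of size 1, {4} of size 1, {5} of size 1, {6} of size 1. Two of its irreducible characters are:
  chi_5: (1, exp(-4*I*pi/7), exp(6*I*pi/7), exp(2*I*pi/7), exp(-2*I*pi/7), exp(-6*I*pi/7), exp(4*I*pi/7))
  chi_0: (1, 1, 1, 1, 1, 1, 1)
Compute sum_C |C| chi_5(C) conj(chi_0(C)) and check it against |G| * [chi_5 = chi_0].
Sum = 0; so <chi_5, chi_0> = 0 (distinct irreducibles are orthogonal).

Reasoning: Compute term by term over conjugacy classes (|C| * chi_5(C) * conj(chi_0(C))):
  1*(1)*conj(1) + 1*(exp(-4*I*pi/7))*conj(1) + 1*(exp(6*I*pi/7))*conj(1) + 1*(exp(2*I*pi/7))*conj(1) + 1*(exp(-2*I*pi/7))*conj(1) + 1*(exp(-6*I*pi/7))*conj(1) + 1*(exp(4*I*pi/7))*conj(1)
  = (1) + (exp(-4*I*pi/7)) + (exp(6*I*pi/7)) + (exp(2*I*pi/7)) + (exp(-2*I*pi/7)) + (exp(-6*I*pi/7)) + (exp(4*I*pi/7))
  = 0.
(Exp terms are combined using exp(i*s)*conj(exp(i*t)) = exp(i*(s-t)), and sums of them are collapsed using the identity that for every m > 1 the m distinct m-th roots of unity sum to 0, e.g. 1 + exp(2*I*pi/3) + exp(-2*I*pi/3) = 0.)
Dividing by |G| = 7 gives 0/7 = 0, matching the row-orthogonality relation <chi_5, chi_0> = [chi_5 = chi_0].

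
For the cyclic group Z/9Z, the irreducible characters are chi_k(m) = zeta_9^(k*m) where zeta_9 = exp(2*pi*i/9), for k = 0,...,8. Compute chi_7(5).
chi_7(5) = zeta_9^35 = exp(-2*I*pi/9)

Explanation: chi_7(5) = zeta_9^(7*5) = zeta_9^35. Since zeta_9^9 = 1, this equals zeta_9^8 = exp(2*pi*i*8/9) = exp(-2*I*pi/9).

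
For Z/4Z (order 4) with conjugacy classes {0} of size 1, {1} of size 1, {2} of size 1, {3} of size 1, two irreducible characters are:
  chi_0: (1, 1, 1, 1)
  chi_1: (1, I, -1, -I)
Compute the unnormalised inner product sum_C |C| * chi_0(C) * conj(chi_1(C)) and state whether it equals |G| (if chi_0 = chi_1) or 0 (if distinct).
Sum = 0; so <chi_0, chi_1> = 0 (distinct irreducibles are orthogonal).

Solution. Compute term by term over conjugacy classes (|C| * chi_0(C) * conj(chi_1(C))):
  1*(1)*conj(1) + 1*(1)*conj(I) + 1*(1)*conj(-1) + 1*(1)*conj(-I)
  = (1) + (-I) + (-1) + (I)
  = 0.
(Exp terms are combined using exp(i*s)*conj(exp(i*t)) = exp(i*(s-t)), and sums of them are collapsed using the identity that for every m > 1 the m distinct m-th roots of unity sum to 0, e.g. 1 + exp(2*I*pi/3) + exp(-2*I*pi/3) = 0.)
Dividing by |G| = 4 gives 0/4 = 0, matching the row-orthogonality relation <chi_0, chi_1> = [chi_0 = chi_1].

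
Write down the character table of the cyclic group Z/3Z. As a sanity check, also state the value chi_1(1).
Character table of Z/3Z (irreps indexed chi_0,...,chi_2 with chi_k(m) = zeta_3^(k*m), zeta_3 = exp(2*pi*i/3)):
  irrep \ class  {0} (size 1)  {1} (size 1)    {2} (size 1)  
  chi_0          1             1               1             
  chi_1          1             exp(2*I*pi/3)   exp(-2*I*pi/3)
  chi_2          1             exp(-2*I*pi/3)  exp(2*I*pi/3) 

Spot check: chi_1(1) = zeta_3^(1*1) = zeta_3^1 = exp(2*I*pi/3).

Justification: Z/3Z is abelian, so all 3 irreducible complex representations are 1-dimensional. They are given by chi_k(m) = zeta_3^(k*m) for k = 0,...,2. Row orthogonality: sum_m chi_k(m) conj(chi_l(m)) = 3 * [k = l].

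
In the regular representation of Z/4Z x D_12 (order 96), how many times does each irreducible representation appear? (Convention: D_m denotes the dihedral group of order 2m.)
Each irreducible V_i of dimension d_i appears with multiplicity d_i, i.e. rho_reg = (direct sum over all irreducibles V_i) d_i V_i. The irreducible dimensions for Z/4Z x D_12 are 1, 1, 1, 1, 1, 1, 1, 1, 1, 1, 1, 1, 1, 1, 1, 1, 2, 2, 2, 2, 2, 2, 2, 2, 2, 2, 2, 2, 2, 2, 2, 2, 2, 2, 2, 2: 16 irreducibles of dimension 1, each with multiplicity 1; 20 irreducibles of dimension 2, each with multiplicity 2. Total dimension 16*1*1 + 20*2*2 = 96 = |G|.

Justification: General theorem: in the regular representation of a finite group G, each irreducible appears with multiplicity equal to its dimension. Check: dim(rho_reg) = sum d_i^2 = 1 + 1 + 1 + 1 + 1 + 1 + 1 + 1 + 1 + 1 + 1 + 1 + 1 + 1 + 1 + 1 + 4 + 4 + 4 + 4 + 4 + 4 + 4 + 4 + 4 + 4 + 4 + 4 + 4 + 4 + 4 + 4 + 4 + 4 + 4 + 4 = 96 = |G|.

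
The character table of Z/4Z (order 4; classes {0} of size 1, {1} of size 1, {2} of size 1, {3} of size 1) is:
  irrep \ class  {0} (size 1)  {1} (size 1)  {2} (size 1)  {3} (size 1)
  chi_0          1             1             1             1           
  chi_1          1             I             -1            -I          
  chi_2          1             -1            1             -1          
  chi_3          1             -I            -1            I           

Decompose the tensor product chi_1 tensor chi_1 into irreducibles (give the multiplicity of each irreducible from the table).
chi_1 tensor chi_1 = chi_2 (all other irreducibles have multiplicity 0).

Justification: The character of a tensor product is the pointwise product (chi_1 * chi_1)(C) = chi_1(C) * chi_1(C):
  {0}: (1)*(1), {1}: (I)*(I), {2}: (-1)*(-1), {3}: (-I)*(-I)
so (chi_1 * chi_1) takes values
  {0} -> 1, {1} -> -1, {2} -> 1, {3} -> -1.
Now take the inner product of this character with each irreducible chi from the table, <chi_1*chi_1, chi> = (1/4) sum_C |C| (chi_1*chi_1)(C) conj(chi(C)):
  <chi_1*chi_1, chi_0> = (1/4)[1*(1)*conj(1) + 1*(-1)*conj(1) + 1*(1)*conj(1) + 1*(-1)*conj(1)]
      = (1/4)[(1) + (-1) + (1) + (-1)] = 0/4 = 0
  <chi_1*chi_1, chi_1> = (1/4)[1*(1)*conj(1) + 1*(-1)*conj(I) + 1*(1)*conj(-1) + 1*(-1)*conj(-I)]
      = (1/4)[(1) + (I) + (-1) + (-I)] = 0/4 = 0
  <chi_1*chi_1, chi_2> = (1/4)[1*(1)*conj(1) + 1*(-1)*conj(-1) + 1*(1)*conj(1) + 1*(-1)*conj(-1)]
      = (1/4)[(1) + (1) + (1) + (1)] = 4/4 = 1
  <chi_1*chi_1, chi_3> = (1/4)[1*(1)*conj(1) + 1*(-1)*conj(-I) + 1*(1)*conj(-1) + 1*(-1)*conj(I)]
      = (1/4)[(1) + (-I) + (-1) + (I)] = 0/4 = 0
(Exp terms are combined using exp(i*s)*conj(exp(i*t)) = exp(i*(s-t)), and sums of them are collapsed using the identity that for every m > 1 the m distinct m-th roots of unity sum to 0, e.g. 1 + exp(2*I*pi/3) + exp(-2*I*pi/3) = 0.)
Hence the multiplicities are chi_2: 1. Dimension check: dim(chi_1)*dim(chi_1) = 1*1 = 1 and sum (mult * dim) = 1*1 = 1.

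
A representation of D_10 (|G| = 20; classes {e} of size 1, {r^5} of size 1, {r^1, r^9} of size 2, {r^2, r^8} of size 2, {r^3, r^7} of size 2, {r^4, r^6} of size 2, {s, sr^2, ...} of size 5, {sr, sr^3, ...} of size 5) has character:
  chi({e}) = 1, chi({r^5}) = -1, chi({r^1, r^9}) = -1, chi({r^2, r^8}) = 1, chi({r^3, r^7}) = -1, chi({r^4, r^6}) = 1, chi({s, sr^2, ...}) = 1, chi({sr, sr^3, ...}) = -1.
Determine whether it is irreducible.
Irreducible: <chi, chi> = 1.

Argument: <chi, chi> = (1/|G|) sum_C |C| * |chi(C)|^2 = (1/20)[1*|1|^2 + 1*|-1|^2 + 2*|-1|^2 + 2*|1|^2 + 2*|-1|^2 + 2*|1|^2 + 5*|1|^2 + 5*|-1|^2]
  = (1/20)[(1) + (1) + (2) + (2) + (2) + (2) + (5) + (5)] = 20/20 = 1.
A character is irreducible iff <chi, chi> = 1, so this representation is irreducible.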